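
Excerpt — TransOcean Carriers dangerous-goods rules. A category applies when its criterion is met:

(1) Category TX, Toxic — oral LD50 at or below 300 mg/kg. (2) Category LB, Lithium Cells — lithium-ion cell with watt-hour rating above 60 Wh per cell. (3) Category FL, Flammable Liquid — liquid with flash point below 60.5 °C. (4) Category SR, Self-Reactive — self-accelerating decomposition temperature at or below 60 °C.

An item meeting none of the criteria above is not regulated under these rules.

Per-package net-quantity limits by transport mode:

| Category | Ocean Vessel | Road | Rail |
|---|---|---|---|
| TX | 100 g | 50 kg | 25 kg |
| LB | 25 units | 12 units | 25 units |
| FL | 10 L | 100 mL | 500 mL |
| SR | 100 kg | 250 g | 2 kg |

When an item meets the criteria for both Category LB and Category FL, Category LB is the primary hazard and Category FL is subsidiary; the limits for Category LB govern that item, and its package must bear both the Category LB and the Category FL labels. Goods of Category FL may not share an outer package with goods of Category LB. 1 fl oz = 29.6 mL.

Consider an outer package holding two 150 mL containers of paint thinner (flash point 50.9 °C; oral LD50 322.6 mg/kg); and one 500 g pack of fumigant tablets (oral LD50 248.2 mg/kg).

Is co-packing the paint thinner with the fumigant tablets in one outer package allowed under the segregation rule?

With flash point 50.9 °C (< 60.5 °C), the paint thinner falls in Category FL.
With oral LD50 248.2 mg/kg (≤ 300 mg/kg), the fumigant tablets fall in Category TX.
No segregation rule bars Category FL with Category TX.

Yes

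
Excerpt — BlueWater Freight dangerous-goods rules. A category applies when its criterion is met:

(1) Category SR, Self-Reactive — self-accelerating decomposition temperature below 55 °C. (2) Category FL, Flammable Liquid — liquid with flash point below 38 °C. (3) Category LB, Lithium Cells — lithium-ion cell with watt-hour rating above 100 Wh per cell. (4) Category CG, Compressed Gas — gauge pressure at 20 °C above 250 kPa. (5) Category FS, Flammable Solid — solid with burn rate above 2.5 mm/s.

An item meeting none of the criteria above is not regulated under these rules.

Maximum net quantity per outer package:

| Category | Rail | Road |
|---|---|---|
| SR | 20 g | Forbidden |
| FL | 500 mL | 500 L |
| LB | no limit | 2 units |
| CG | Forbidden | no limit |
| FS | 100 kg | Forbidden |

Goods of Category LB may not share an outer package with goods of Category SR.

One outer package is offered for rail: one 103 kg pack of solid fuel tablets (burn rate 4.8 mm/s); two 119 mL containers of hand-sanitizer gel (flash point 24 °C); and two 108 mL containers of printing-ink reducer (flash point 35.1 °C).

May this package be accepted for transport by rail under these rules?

Solid fuel tablets: burn rate 4.8 mm/s > 2.5 mm/s → Category FS (Flammable Solid).
The hand-sanitizer gel has flash point 24 °C, which is < 38 °C, so it is Category FL (Flammable Liquid).
With flash point 35.1 °C (< 38 °C), the printing-ink reducer falls in Category FL.
Total Category FL: (two 119 mL containers = 238 mL) + (two 108 mL containers = 216 mL) = 454 mL.
454 mL ≤ 500 mL (rail limit, Category FL) — within limit.
Category FS quantity: 103 kg.
That exceeds the Category FS rail limit of 100 kg.
The segregation rule (Category LB with Category SR) does not apply to Category FL with Category FS.

No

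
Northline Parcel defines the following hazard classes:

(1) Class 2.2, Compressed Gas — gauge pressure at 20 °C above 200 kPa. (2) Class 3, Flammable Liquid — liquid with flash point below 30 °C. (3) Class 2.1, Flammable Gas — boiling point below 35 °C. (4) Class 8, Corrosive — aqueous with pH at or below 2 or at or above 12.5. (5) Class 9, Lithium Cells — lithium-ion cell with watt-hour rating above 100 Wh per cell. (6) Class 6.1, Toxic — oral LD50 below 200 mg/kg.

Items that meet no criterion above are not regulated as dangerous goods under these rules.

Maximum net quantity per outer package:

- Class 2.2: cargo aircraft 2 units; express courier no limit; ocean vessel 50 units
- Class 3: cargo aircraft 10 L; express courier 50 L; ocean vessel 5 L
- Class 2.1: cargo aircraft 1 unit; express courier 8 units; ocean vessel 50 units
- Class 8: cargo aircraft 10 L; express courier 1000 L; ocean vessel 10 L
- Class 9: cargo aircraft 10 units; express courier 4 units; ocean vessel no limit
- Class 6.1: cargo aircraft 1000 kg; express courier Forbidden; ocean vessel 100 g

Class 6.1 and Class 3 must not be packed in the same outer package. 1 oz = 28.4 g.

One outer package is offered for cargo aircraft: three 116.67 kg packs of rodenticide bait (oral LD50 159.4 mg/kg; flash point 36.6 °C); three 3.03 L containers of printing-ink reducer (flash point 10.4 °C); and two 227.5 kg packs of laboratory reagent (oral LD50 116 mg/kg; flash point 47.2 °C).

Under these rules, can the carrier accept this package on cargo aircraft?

No

With oral LD50 159.4 mg/kg (< 200 mg/kg), the rodenticide bait falls in Class 6.1.
Printing-ink reducer: flash point 10.4 °C < 30 °C → Class 3 (Flammable Liquid).
The laboratory reagent has oral LD50 116 mg/kg, which is < 200 mg/kg, so it is Class 6.1 (Toxic).
Class 6.1 net quantity: (three 116.67 kg packs = 350.01 kg) + (two 227.5 kg packs = 455 kg) = 805.01 kg.
805.01 kg ≤ 1000 kg (cargo aircraft limit, Class 6.1) — within limit.
Class 3 quantity: three 3.03 L containers = 9.09 L.
9.09 L is within the cargo aircraft limit of 10 L for Class 3.
Class 6.1 and Class 3 may not share an outer package.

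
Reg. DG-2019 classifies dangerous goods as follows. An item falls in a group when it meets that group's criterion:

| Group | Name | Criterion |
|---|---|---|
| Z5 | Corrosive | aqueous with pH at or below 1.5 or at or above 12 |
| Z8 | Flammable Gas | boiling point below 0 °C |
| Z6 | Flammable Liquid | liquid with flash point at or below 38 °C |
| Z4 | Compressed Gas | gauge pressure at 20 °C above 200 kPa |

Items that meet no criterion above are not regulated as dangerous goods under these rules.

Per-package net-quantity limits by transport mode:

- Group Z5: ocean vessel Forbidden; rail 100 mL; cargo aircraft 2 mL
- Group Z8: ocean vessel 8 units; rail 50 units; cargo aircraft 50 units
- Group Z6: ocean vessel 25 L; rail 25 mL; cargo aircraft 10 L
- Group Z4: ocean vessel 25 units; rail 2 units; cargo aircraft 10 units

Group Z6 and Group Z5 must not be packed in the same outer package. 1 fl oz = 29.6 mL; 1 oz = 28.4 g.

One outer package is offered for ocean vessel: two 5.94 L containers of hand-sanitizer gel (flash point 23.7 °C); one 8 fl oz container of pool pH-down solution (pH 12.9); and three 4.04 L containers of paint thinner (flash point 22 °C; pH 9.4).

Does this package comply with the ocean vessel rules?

Flash point 23.7 °C meets the Group Z6 criterion (Flammable Liquid), so the hand-sanitizer gel is Group Z6.
With pH 12.9 (≥ 12), the pool pH-down solution falls in Group Z5.
With flash point 22 °C (≤ 38 °C), the paint thinner falls in Group Z6.
Group Z6 net quantity: (two 5.94 L containers = 11.88 L) + (three 4.04 L containers = 12.12 L) = 24 L.
24 L is within the ocean vessel limit of 25 L for Group Z6.
Group Z5 quantity: one 8 fl oz container = 236.8 mL.
By ocean vessel, Group Z5 is Forbidden regardless of quantity.
Group Z6 and Group Z5 may not share an outer package.

No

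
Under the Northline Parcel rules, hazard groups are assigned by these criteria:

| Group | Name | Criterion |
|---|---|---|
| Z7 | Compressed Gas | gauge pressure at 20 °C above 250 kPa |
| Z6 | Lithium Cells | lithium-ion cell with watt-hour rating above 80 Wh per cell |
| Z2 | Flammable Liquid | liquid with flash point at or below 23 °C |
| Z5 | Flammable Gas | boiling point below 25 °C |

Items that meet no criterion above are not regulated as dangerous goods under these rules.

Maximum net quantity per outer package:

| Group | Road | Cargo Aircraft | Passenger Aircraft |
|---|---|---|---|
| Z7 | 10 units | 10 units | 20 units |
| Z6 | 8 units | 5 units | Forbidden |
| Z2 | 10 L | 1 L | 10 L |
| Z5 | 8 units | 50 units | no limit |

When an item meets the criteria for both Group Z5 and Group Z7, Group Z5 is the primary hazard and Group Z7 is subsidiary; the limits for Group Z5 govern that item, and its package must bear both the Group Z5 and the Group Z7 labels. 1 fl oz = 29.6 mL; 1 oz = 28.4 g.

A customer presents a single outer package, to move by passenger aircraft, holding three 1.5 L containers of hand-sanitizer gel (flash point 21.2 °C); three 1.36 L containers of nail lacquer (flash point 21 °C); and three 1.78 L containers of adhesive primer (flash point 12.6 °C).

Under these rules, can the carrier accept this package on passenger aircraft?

With flash point 21.2 °C (≤ 23 °C), the hand-sanitizer gel falls in Group Z2.
The nail lacquer has flash point 21 °C, which is ≤ 23 °C, so it is Group Z2 (Flammable Liquid).
With flash point 12.6 °C (≤ 23 °C), the adhesive primer falls in Group Z2.
Group Z2 net quantity: (three 1.5 L containers = 4.5 L) + (three 1.36 L containers = 4.08 L) + (three 1.78 L containers = 5.34 L) = 13.92 L.
That exceeds the Group Z2 passenger aircraft limit of 10 L.

No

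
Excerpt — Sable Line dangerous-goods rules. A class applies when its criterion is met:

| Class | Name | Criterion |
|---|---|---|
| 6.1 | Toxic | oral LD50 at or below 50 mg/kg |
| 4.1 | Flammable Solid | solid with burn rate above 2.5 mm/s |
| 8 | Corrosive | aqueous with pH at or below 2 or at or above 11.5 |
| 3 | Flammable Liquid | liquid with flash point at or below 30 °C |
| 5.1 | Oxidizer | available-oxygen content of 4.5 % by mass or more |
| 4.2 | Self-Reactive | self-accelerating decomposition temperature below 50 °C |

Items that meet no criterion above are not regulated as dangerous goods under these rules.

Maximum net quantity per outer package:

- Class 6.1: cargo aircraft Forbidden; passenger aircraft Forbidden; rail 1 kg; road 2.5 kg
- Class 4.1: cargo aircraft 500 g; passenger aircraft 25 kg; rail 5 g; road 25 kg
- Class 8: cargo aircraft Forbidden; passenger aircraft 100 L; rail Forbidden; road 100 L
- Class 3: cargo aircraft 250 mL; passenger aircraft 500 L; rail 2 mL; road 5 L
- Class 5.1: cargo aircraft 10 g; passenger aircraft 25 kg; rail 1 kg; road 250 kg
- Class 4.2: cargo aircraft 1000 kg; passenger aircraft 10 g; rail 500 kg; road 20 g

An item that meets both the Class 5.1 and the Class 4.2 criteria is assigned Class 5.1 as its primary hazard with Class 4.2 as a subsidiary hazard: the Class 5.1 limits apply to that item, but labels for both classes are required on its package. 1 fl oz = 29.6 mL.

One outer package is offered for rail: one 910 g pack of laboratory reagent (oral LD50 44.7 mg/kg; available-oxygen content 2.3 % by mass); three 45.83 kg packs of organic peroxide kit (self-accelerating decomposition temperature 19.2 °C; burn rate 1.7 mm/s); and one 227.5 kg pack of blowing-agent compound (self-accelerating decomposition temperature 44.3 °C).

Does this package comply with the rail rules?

Laboratory reagent: oral LD50 44.7 mg/kg ≤ 50 mg/kg → Class 6.1 (Toxic).
Organic peroxide kit: self-accelerating decomposition temperature 19.2 °C < 50 °C → Class 4.2 (Self-Reactive).
With self-accelerating decomposition temperature 44.3 °C (< 50 °C), the blowing-agent compound falls in Class 4.2.
Class 6.1 quantity: 910 g.
That is within the Class 6.1 rail limit of 1 kg.
Class 4.2 net quantity: (three 45.83 kg packs = 137.49 kg) + 227.5 kg = 364.99 kg.
364.99 kg is within the rail limit of 500 kg for Class 4.2.
Every hazard class is within its rail limit and no segregation rule is violated.

Yes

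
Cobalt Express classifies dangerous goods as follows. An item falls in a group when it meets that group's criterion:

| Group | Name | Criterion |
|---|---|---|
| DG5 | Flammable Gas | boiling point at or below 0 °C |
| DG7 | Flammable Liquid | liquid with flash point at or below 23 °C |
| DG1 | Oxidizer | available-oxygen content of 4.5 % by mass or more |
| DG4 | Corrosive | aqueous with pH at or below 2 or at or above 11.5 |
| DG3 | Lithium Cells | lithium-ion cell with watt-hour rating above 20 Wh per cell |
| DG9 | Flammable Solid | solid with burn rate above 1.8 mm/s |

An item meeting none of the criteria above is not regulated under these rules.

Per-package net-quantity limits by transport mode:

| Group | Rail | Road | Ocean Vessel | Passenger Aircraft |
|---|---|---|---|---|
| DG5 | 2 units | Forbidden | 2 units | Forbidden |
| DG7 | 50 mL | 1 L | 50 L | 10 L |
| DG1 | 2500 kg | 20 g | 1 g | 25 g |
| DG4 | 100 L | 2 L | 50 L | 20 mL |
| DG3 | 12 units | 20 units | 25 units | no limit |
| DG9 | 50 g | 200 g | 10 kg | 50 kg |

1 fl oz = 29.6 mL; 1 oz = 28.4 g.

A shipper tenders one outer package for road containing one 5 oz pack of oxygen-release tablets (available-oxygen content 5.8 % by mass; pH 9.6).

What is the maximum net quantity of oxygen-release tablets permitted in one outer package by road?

The oxygen-release tablets have available-oxygen content 5.8 % by mass, which is ≥ 4.5 % by mass, so they are Group DG1 (Oxidizer).
The road limit for Group DG1 is 20 g.

20 g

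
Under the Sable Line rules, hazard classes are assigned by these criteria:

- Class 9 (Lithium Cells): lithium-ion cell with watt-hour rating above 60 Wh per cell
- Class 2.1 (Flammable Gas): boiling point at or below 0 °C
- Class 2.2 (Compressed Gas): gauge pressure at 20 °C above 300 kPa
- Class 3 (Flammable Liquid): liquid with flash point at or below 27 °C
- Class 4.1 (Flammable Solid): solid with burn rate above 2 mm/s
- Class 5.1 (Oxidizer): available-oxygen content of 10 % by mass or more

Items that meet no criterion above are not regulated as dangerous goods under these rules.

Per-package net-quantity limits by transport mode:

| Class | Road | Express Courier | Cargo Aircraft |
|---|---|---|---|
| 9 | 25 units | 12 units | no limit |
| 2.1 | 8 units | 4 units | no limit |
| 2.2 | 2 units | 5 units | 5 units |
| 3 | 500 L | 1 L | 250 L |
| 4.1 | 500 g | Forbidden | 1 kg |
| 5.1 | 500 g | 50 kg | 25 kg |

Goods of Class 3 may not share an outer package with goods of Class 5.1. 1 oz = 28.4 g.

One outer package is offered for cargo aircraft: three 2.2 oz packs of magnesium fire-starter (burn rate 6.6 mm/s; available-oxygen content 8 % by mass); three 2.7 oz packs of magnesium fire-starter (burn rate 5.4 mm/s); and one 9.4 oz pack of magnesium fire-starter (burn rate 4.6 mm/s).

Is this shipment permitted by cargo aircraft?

Magnesium fire-starter: burn rate 6.6 mm/s > 2 mm/s → Class 4.1 (Flammable Solid).
The magnesium fire-starter has burn rate 5.4 mm/s, which is > 2 mm/s, so it is Class 4.1 (Flammable Solid).
Magnesium fire-starter: burn rate 4.6 mm/s > 2 mm/s → Class 4.1 (Flammable Solid).
Class 4.1 net quantity: (three 2.2 oz packs = 187.44 g) + (three 2.7 oz packs = 230.04 g) + (one 9.4 oz pack = 266.96 g) = 684.44 g.
684.44 g is within the cargo aircraft limit of 1 kg for Class 4.1.

Yes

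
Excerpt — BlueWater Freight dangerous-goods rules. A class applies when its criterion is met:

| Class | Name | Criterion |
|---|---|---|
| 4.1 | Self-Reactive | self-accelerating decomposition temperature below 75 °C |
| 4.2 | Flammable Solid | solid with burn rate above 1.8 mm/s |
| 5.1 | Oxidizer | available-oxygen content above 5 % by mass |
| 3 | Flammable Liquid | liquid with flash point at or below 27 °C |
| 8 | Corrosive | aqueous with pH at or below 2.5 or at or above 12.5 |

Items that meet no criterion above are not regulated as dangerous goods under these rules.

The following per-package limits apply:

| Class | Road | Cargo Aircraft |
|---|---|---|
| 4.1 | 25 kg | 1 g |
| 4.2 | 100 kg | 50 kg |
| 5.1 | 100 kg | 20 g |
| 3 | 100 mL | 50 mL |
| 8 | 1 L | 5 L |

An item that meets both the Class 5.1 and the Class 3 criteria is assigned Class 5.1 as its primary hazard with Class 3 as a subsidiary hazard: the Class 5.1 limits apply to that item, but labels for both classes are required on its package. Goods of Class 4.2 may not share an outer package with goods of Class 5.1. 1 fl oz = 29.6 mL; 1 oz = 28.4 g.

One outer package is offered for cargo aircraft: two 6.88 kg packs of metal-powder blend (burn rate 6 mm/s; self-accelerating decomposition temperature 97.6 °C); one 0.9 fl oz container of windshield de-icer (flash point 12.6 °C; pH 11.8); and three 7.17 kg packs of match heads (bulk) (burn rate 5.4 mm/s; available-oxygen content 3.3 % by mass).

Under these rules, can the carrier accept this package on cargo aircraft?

Yes

Metal-powder blend: burn rate 6 mm/s > 1.8 mm/s → Class 4.2 (Flammable Solid).
Windshield de-icer: flash point 12.6 °C ≤ 27 °C → Class 3 (Flammable Liquid).
Burn rate 5.4 mm/s meets the Class 4.2 criterion (Flammable Solid), so the match heads (bulk) are Class 4.2.
Total Class 4.2: (two 6.88 kg packs = 13.76 kg) + (three 7.17 kg packs = 21.51 kg) = 35.27 kg.
35.27 kg ≤ 50 kg (cargo aircraft limit, Class 4.2) — within limit.
Class 3 quantity: one 0.9 fl oz container = 26.64 mL.
That is within the Class 3 cargo aircraft limit of 50 mL.
The segregation rule (Class 4.2 with Class 5.1) does not apply to Class 4.2 with Class 3.
Every hazard class is within its cargo aircraft limit and no segregation rule is violated.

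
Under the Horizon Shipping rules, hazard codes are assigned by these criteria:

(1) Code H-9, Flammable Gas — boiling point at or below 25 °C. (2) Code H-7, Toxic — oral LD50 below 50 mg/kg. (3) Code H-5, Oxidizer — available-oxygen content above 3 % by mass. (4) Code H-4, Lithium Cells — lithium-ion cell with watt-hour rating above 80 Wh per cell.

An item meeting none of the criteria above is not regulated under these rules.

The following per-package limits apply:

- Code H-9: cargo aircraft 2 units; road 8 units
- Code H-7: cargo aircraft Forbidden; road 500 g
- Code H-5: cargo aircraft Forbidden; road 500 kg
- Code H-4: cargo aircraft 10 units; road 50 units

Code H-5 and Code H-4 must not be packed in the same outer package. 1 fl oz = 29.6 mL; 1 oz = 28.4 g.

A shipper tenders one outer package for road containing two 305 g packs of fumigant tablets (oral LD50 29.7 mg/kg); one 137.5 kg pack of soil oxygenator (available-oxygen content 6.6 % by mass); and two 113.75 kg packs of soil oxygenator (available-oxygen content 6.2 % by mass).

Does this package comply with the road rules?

Oral LD50 29.7 mg/kg meets the Code H-7 criterion (Toxic), so the fumigant tablets are Code H-7.
Soil oxygenator: available-oxygen content 6.6 % by mass > 3 % by mass → Code H-5 (Oxidizer).
Available-oxygen content 6.2 % by mass meets the Code H-5 criterion (Oxidizer), so the soil oxygenator is Code H-5.
Code H-5 net quantity: 137.5 kg + (two 113.75 kg packs = 227.5 kg) = 365 kg.
365 kg ≤ 500 kg (road limit, Code H-5) — within limit.
Code H-7 quantity: two 305 g packs = 610 g.
That exceeds the Code H-7 road limit of 500 g.
The segregation rule (Code H-5 with Code H-4) does not apply to Code H-5 with Code H-7.

No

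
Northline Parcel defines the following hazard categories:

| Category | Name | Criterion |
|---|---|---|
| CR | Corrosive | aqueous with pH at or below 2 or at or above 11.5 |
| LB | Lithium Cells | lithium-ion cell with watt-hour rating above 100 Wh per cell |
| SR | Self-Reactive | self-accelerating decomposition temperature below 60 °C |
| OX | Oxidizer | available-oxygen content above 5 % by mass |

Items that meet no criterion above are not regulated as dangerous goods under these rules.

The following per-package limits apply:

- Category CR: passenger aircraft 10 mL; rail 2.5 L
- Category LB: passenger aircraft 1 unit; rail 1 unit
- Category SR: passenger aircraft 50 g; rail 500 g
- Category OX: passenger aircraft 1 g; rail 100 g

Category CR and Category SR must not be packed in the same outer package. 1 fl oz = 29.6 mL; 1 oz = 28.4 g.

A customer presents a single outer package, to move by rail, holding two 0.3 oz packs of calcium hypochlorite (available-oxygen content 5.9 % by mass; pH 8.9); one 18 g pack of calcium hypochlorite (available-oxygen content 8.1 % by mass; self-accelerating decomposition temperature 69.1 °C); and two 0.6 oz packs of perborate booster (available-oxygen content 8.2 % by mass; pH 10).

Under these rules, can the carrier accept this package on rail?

Yes

With available-oxygen content 5.9 % by mass (> 5 % by mass), the calcium hypochlorite falls in Category OX.
Available-oxygen content 8.1 % by mass meets the Category OX criterion (Oxidizer), so the calcium hypochlorite is Category OX.
The perborate booster has available-oxygen content 8.2 % by mass, which is > 5 % by mass, so it is Category OX (Oxidizer).
Category OX net quantity: (two 0.3 oz packs = 17.04 g) + 18 g + (two 0.6 oz packs = 34.08 g) = 69.12 g.
69.12 g is within the rail limit of 100 g for Category OX.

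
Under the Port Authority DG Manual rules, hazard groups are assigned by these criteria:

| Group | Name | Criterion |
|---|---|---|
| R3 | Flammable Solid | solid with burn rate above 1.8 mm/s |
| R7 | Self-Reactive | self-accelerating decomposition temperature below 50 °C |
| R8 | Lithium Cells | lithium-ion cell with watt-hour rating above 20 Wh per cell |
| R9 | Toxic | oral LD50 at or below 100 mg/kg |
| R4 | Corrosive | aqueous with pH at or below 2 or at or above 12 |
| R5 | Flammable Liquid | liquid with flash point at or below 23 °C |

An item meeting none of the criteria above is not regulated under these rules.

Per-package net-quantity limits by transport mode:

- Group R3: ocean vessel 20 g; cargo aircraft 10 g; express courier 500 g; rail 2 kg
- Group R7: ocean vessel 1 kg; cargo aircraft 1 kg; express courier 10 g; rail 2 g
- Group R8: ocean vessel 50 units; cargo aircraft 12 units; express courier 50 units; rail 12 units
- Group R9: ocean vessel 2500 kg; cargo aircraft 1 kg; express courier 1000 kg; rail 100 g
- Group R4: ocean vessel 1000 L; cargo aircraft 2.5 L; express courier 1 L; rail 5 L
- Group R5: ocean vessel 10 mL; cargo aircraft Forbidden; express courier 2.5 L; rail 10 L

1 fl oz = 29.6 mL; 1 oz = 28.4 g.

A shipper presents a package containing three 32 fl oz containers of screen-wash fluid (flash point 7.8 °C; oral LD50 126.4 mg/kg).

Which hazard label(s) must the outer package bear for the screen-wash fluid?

Group R5

With flash point 7.8 °C (≤ 23 °C), the screen-wash fluid falls in Group R5.
Only the Group R5 label is required.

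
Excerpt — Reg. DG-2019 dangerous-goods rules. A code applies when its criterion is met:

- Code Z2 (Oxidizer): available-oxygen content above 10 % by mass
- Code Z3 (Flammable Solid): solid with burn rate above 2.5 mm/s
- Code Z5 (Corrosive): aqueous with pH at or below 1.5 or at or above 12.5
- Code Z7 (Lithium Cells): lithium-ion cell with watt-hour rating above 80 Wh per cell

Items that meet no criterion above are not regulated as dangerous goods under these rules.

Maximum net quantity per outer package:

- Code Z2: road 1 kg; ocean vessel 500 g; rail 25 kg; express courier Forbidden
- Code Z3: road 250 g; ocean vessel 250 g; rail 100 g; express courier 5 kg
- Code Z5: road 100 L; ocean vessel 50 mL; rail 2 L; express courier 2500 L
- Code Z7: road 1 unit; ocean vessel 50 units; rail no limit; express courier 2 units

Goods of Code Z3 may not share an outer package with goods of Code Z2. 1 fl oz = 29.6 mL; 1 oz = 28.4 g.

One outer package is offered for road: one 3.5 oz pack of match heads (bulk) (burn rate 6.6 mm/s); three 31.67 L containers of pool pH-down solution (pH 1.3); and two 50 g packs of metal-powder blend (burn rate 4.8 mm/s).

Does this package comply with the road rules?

Yes

Burn rate 6.6 mm/s meets the Code Z3 criterion (Flammable Solid), so the match heads (bulk) are Code Z3.
The pool pH-down solution has pH 1.3, which is ≤ 1.5, so it is Code Z5 (Corrosive).
With burn rate 4.8 mm/s (> 2.5 mm/s), the metal-powder blend falls in Code Z3.
Total Code Z3: (one 3.5 oz pack = 99.4 g) + (two 50 g packs = 100 g) = 199.4 g.
199.4 g is within the road limit of 250 g for Code Z3.
Code Z5 quantity: three 31.67 L containers = 95.01 L.
That is within the Code Z5 road limit of 100 L.
The segregation rule (Code Z3 with Code Z2) does not apply to Code Z3 with Code Z5.
Every hazard code is within its road limit and no segregation rule is violated.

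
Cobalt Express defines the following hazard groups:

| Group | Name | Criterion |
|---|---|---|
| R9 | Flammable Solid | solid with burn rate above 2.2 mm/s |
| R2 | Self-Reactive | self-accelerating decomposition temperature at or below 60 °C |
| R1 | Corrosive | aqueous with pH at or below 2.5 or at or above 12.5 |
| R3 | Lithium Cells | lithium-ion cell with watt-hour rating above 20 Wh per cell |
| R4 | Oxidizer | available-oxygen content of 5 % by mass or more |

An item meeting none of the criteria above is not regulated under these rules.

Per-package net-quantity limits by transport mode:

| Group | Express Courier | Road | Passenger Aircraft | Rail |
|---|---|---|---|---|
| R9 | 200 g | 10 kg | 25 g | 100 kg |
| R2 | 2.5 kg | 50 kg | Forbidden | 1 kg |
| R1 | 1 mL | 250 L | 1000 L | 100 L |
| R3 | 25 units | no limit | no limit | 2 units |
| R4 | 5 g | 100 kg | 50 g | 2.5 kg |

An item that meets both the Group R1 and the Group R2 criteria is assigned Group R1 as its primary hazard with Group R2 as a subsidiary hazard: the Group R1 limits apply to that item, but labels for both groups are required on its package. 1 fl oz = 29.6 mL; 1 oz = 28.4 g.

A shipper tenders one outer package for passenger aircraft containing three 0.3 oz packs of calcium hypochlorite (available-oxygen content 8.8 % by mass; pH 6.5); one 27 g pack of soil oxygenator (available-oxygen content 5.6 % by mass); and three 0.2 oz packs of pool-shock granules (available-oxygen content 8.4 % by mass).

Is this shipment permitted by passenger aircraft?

No

Available-oxygen content 8.8 % by mass meets the Group R4 criterion (Oxidizer), so the calcium hypochlorite is Group R4.
Available-oxygen content 5.6 % by mass meets the Group R4 criterion (Oxidizer), so the soil oxygenator is Group R4.
Pool-shock granules: available-oxygen content 8.4 % by mass ≥ 5 % by mass → Group R4 (Oxidizer).
Group R4 net quantity: (three 0.3 oz packs = 25.56 g) + 27 g + (three 0.2 oz packs = 17.04 g) = 69.6 g.
69.6 g > 50 g (passenger aircraft limit, Group R4) — over the limit.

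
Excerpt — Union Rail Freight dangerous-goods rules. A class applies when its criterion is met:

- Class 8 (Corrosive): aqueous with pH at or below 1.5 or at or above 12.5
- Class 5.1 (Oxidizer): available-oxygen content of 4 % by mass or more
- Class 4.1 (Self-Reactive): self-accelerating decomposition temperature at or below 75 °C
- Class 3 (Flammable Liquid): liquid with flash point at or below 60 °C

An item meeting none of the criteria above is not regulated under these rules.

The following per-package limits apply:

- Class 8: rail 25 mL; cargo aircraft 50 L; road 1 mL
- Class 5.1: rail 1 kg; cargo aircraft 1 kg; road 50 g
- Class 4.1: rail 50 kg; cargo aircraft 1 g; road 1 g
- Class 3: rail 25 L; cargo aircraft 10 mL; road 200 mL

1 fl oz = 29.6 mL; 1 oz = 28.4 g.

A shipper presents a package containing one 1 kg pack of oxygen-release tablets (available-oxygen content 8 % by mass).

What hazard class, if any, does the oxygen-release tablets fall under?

Class 5.1

The oxygen-release tablets have available-oxygen content 8 % by mass, which is ≥ 4 % by mass, so they are Class 5.1 (Oxidizer).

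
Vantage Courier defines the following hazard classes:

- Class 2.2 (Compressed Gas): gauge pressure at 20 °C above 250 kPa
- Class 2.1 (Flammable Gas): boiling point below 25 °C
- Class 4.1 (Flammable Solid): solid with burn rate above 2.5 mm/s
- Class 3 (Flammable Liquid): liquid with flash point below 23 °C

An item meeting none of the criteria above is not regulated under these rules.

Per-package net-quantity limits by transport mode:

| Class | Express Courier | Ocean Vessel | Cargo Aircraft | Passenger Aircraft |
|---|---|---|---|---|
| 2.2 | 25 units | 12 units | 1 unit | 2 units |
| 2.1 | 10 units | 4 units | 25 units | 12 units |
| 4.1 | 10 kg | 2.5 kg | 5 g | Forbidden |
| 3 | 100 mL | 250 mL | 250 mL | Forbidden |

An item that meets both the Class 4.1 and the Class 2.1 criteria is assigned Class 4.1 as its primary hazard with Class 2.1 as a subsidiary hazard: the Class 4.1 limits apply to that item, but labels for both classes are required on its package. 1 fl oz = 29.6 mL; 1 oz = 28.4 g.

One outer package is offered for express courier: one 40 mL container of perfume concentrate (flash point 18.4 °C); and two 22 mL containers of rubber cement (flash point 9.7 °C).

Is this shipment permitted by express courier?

Flash point 18.4 °C meets the Class 3 criterion (Flammable Liquid), so the perfume concentrate is Class 3.
With flash point 9.7 °C (< 23 °C), the rubber cement falls in Class 3.
Total Class 3: 40 mL + (two 22 mL containers = 44 mL) = 84 mL.
That is within the Class 3 express courier limit of 100 mL.

Yes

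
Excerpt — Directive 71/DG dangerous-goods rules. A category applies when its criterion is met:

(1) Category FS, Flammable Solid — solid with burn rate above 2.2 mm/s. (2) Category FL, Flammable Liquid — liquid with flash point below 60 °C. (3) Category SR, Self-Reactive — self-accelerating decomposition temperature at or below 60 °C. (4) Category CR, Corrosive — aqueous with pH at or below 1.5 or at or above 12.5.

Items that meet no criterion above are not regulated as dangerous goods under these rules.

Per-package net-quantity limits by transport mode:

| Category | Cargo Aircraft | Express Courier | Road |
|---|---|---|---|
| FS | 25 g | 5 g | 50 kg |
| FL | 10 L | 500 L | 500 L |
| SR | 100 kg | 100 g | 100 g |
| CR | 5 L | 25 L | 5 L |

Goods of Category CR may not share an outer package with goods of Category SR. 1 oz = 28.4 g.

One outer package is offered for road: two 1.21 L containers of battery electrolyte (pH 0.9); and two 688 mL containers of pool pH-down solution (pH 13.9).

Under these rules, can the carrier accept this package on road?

Yes

pH 0.9 meets the Category CR criterion (Corrosive), so the battery electrolyte is Category CR.
Pool pH-down solution: pH 13.9 ≥ 12.5 → Category CR (Corrosive).
Category CR net quantity: (two 1.21 L containers = 2.42 L) + (two 688 mL containers = 1.376 L) = 3.796 L.
3.796 L is within the road limit of 5 L for Category CR.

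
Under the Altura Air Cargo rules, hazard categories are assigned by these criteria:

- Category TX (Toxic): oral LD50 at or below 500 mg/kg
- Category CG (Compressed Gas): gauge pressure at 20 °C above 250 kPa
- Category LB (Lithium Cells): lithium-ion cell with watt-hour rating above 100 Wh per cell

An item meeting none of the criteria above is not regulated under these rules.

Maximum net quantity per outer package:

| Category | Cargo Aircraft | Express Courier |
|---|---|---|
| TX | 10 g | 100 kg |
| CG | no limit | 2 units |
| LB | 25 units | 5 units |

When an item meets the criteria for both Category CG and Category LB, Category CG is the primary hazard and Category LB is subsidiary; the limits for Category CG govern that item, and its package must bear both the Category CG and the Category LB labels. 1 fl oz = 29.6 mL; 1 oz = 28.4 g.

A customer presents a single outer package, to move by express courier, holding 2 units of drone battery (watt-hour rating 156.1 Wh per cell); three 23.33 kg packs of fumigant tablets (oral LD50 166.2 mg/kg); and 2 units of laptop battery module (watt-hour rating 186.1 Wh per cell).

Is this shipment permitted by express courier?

Drone battery: watt-hour rating 156.1 Wh per cell > 100 Wh per cell → Category LB (Lithium Cells).
The fumigant tablets have oral LD50 166.2 mg/kg, which is ≤ 500 mg/kg, so they are Category TX (Toxic).
The laptop battery module has watt-hour rating 186.1 Wh per cell, which is > 100 Wh per cell, so it is Category LB (Lithium Cells).
Total Category LB: 2 units + 2 units = 4 units.
4 units ≤ 5 units (express courier limit, Category LB) — within limit.
Category TX quantity: three 23.33 kg packs = 69.99 kg.
69.99 kg ≤ 100 kg (express courier limit, Category TX) — within limit.
Every hazard category is within its express courier limit and no segregation rule is violated.

Yes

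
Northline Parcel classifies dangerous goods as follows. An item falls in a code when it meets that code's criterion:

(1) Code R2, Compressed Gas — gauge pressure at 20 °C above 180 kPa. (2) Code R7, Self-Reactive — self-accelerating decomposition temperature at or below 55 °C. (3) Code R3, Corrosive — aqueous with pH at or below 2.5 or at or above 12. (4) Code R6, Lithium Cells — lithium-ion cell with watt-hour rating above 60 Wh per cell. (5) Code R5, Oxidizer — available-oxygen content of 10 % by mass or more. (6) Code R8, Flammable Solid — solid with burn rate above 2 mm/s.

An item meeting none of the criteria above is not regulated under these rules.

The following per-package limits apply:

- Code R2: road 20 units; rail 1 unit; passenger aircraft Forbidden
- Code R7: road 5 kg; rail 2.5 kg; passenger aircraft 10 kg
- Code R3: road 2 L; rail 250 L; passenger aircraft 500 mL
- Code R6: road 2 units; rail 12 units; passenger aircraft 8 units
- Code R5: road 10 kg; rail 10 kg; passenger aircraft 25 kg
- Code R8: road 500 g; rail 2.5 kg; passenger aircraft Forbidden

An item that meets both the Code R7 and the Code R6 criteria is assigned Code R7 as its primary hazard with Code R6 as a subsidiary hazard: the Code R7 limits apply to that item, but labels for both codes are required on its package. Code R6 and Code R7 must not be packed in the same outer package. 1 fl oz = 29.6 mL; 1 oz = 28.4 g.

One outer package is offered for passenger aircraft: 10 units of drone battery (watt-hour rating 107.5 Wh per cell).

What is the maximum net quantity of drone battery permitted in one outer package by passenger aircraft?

The drone battery has watt-hour rating 107.5 Wh per cell, which is > 60 Wh per cell, so it is Code R6 (Lithium Cells).
The passenger aircraft limit for Code R6 is 8 units.

8 units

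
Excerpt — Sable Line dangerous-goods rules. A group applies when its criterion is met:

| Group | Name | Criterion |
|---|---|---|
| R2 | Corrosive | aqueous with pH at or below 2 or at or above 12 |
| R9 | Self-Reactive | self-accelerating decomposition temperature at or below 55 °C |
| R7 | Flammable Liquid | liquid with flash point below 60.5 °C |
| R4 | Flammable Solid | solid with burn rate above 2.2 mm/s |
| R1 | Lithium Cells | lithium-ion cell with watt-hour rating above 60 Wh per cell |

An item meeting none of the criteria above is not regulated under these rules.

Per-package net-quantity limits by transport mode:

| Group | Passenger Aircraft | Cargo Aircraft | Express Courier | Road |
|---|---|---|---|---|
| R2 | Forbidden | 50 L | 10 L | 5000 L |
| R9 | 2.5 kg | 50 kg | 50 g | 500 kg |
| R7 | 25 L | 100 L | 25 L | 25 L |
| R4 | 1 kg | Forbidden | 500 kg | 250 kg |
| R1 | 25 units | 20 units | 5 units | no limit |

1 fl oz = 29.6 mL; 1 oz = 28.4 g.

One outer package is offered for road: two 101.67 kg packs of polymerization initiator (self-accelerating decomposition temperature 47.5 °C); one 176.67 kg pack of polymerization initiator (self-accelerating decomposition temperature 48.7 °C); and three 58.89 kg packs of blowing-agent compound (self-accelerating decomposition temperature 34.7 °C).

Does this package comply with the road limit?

No

Polymerization initiator: self-accelerating decomposition temperature 47.5 °C ≤ 55 °C → Group R9 (Self-Reactive).
Polymerization initiator: self-accelerating decomposition temperature 48.7 °C ≤ 55 °C → Group R9 (Self-Reactive).
Self-accelerating decomposition temperature 34.7 °C meets the Group R9 criterion (Self-Reactive), so the blowing-agent compound is Group R9.
Group R9 net quantity: (two 101.67 kg packs = 203.34 kg) + 176.67 kg + (three 58.89 kg packs = 176.67 kg) = 556.68 kg.
556.68 kg exceeds the road limit of 500 kg for Group R9.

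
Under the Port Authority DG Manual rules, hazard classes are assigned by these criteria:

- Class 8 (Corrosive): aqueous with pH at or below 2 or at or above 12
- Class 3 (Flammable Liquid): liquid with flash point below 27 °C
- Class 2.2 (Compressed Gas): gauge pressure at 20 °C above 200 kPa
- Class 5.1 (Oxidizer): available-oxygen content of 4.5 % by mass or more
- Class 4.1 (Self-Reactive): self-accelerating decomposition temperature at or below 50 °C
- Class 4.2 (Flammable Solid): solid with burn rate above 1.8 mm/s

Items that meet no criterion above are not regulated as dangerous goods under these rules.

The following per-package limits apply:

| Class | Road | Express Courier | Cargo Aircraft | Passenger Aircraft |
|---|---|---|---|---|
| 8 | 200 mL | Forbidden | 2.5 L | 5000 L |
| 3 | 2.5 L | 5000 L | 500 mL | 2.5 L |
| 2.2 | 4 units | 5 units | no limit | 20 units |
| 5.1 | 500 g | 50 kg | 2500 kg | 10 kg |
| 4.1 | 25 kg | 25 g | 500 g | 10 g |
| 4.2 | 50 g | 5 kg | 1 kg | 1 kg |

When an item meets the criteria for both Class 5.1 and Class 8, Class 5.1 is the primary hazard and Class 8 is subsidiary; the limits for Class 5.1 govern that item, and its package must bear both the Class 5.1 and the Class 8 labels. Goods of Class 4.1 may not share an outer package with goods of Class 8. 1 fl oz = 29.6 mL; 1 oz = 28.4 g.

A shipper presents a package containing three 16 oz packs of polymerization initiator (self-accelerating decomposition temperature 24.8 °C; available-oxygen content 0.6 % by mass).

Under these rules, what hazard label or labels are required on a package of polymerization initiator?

With self-accelerating decomposition temperature 24.8 °C (≤ 50 °C), the polymerization initiator falls in Class 4.1.
Only the Class 4.1 label is required.

Class 4.1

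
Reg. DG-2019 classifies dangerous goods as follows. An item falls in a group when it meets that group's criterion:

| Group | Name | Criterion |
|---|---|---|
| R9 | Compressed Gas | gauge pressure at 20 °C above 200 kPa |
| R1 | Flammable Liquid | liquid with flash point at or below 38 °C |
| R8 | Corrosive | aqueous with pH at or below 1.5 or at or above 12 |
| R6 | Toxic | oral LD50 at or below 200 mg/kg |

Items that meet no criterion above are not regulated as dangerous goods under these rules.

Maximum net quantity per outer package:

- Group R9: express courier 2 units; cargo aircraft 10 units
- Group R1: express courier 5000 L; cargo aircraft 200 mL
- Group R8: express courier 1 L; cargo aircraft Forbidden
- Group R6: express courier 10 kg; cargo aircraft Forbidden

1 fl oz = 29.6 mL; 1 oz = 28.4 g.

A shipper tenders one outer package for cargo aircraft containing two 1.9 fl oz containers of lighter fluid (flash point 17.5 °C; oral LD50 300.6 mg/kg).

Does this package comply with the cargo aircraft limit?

The lighter fluid has flash point 17.5 °C, which is ≤ 38 °C, so it is Group R1 (Flammable Liquid).
Group R1 quantity: two 1.9 fl oz containers = 112.48 mL.
112.48 mL ≤ 200 mL (cargo aircraft limit, Group R1) — within limit.

Yes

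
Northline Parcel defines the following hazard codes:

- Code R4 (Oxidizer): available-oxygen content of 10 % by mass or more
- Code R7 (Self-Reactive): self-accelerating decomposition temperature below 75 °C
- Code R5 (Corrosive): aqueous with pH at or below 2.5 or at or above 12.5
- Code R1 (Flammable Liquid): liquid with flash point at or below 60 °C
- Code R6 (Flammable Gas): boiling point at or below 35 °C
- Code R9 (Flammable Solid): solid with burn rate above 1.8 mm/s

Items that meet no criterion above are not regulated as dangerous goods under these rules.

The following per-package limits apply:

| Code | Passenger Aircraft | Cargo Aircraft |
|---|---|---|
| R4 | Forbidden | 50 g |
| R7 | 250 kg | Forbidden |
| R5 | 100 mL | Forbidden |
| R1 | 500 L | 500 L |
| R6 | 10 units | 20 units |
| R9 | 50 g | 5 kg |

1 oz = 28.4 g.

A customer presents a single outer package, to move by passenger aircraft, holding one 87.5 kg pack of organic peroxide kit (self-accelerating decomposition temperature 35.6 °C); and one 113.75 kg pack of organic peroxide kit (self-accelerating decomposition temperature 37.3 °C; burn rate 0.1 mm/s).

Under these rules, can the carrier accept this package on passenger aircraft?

Yes

Self-accelerating decomposition temperature 35.6 °C meets the Code R7 criterion (Self-Reactive), so the organic peroxide kit is Code R7.
With self-accelerating decomposition temperature 37.3 °C (< 75 °C), the organic peroxide kit falls in Code R7.
Code R7 net quantity: 87.5 kg + 113.75 kg = 201.25 kg.
201.25 kg is within the passenger aircraft limit of 250 kg for Code R7.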